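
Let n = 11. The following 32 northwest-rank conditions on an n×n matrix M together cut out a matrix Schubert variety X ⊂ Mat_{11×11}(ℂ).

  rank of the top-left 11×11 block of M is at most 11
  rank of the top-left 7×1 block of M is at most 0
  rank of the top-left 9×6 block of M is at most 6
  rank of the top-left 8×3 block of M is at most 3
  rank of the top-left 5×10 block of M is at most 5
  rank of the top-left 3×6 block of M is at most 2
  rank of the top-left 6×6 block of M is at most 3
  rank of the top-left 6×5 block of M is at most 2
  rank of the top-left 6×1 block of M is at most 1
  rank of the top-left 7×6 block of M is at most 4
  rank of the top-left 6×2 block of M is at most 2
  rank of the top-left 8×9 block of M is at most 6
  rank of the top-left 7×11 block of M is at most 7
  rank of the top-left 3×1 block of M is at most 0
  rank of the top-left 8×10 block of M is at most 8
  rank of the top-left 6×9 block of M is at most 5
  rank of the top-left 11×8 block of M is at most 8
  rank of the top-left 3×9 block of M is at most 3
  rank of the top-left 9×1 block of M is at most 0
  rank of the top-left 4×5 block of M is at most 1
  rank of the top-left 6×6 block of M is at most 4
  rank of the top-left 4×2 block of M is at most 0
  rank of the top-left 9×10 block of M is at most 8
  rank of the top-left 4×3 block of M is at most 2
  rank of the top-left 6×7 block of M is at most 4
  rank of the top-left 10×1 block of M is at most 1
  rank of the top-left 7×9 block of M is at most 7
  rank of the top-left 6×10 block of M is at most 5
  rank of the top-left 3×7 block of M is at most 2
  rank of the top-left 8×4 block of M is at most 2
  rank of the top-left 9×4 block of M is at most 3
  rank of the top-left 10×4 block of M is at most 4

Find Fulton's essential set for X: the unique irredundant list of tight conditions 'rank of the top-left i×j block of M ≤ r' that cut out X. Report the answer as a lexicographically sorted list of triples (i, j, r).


Propagating the 32 rank bounds to every northwest block:

  R[1]: 0  0  1  1  1  1  1  1  1  1  1
  R[2]: 0  0  1  1  1  2  2  2  2  2  2
  R[3]: 0  0  1  1  1  2  2  3  3  3  3
  R[4]: 0  0  1  1  1  2  3  4  4  4  4
  R[5]: 0  1  2  2  2  3  4  5  5  5  5
  R[6]: 0  1  2  2  2  3  4  5  5  5  6
  R[7]: 0  1  2  2  3  4  5  6  6  6  7
  R[8]: 0  1  2  2  3  4  5  6  6  7  8
  R[9]: 0  1  2  3  4  5  6  7  7  8  9
  R[10]: 1  2  3  4  5  6  7  8  8  9  10
  R[11]: 1  2  3  4  5  6  7  8  9  10  11

so w = (3, 6, 8, 7, 2, 11, 5, 10, 4, 1, 9).

ℓ(w)=27; the 8 essential cells (i,j,r):

[(3, 7, 2), (4, 2, 0), (4, 5, 1), (6, 5, 2), (6, 10, 5), (8, 4, 2), (8, 9, 6), (9, 1, 0)]


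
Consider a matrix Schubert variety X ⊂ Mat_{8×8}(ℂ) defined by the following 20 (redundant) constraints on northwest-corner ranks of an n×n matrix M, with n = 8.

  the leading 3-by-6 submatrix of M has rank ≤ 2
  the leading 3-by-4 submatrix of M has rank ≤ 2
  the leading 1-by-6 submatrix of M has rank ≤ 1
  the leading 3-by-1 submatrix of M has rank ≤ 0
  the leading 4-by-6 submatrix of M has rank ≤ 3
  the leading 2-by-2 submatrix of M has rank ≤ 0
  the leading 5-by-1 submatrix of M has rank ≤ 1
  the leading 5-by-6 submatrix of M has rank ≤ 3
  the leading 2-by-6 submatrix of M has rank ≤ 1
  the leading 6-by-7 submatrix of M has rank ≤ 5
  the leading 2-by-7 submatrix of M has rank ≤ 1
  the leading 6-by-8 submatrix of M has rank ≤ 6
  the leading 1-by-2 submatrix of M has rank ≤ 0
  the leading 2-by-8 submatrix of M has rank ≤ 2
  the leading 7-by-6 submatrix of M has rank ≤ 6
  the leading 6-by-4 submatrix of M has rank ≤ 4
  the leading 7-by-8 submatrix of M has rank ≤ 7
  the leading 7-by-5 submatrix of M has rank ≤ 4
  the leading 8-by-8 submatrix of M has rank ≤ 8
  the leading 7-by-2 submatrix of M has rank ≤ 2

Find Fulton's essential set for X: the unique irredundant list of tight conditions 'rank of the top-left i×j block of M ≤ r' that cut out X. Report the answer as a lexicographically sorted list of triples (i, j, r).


Rank table r_w(8×8) implied by the 20 constraints:

  R[1]: 0, 0, 1, 1, 1, 1, 1, 1
  R[2]: 0, 0, 1, 1, 1, 1, 1, 2
  R[3]: 0, 1, 2, 2, 2, 2, 2, 3
  R[4]: 1, 2, 3, 3, 3, 3, 3, 4
  R[5]: 1, 2, 3, 3, 3, 3, 4, 5
  R[6]: 1, 2, 3, 4, 4, 4, 5, 6
  R[7]: 1, 2, 3, 4, 4, 5, 6, 7
  R[8]: 1, 2, 3, 4, 5, 6, 7, 8

second differences of R give the permutation w = (3, 8, 2, 1, 7, 4, 6, 5).

Rothe diagram D(w) (13 cells), 5 SE-corners (essential conditions):

[(2, 2, 0), (2, 7, 1), (3, 1, 0), (5, 6, 3), (7, 5, 4)]


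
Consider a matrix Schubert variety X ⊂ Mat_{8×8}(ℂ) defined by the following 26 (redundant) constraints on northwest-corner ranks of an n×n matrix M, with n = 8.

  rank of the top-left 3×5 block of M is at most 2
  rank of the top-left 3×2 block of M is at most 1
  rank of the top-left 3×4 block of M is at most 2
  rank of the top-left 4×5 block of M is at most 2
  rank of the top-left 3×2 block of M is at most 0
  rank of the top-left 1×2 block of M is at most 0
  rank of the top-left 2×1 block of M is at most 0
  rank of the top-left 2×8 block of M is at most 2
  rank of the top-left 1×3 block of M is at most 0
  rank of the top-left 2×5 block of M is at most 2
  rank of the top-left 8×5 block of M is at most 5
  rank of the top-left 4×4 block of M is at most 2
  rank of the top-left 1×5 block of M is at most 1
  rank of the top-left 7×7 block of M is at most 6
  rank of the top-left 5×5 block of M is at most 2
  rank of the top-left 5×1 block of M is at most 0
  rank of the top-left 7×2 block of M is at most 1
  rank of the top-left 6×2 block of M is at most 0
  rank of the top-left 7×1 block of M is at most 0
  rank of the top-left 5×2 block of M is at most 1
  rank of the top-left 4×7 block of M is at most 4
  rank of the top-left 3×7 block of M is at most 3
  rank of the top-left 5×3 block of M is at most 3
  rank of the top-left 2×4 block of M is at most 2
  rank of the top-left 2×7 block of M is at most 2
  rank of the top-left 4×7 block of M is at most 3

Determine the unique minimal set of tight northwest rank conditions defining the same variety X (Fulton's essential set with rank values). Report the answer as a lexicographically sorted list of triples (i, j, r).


Reconstructing r_w from the 26 given conditions:

  i=1: 0 | 0 | 0 | 1 | 1 | 1 | 1 | 1
  i=2: 0 | 0 | 1 | 2 | 2 | 2 | 2 | 2
  i=3: 0 | 0 | 1 | 2 | 2 | 3 | 3 | 3
  i=4: 0 | 0 | 1 | 2 | 2 | 3 | 3 | 4
  i=5: 0 | 0 | 1 | 2 | 2 | 3 | 4 | 5
  i=6: 0 | 0 | 1 | 2 | 3 | 4 | 5 | 6
  i=7: 0 | 1 | 2 | 3 | 4 | 5 | 6 | 7
  i=8: 1 | 2 | 3 | 4 | 5 | 6 | 7 | 8

reading off 1-entries of Δ²R: w = (4, 3, 6, 8, 7, 5, 2, 1).

D(w) has 18 cells with 5 SE-corners; essential set:

[(1, 3, 0), (4, 7, 3), (5, 5, 2), (6, 2, 0), (7, 1, 0)]


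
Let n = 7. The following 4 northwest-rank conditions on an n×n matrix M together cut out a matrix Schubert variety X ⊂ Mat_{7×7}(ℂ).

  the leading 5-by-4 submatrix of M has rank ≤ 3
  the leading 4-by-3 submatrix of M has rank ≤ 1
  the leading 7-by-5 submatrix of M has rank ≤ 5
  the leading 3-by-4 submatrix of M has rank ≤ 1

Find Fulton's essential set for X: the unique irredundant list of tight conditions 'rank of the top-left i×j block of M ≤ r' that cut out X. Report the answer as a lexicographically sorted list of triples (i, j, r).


Rank table r_w(7×7) implied by the 4 constraints:

  1, 1, 1, 1, 1, 1, 1
  1, 1, 1, 1, 2, 2, 2
  1, 1, 1, 1, 2, 3, 3
  1, 1, 1, 2, 3, 4, 4
  1, 2, 2, 3, 4, 5, 5
  1, 2, 3, 4, 5, 6, 6
  1, 2, 3, 4, 5, 6, 7

so w = (1, 5, 6, 4, 2, 3, 7).

Rothe diagram D(w) (8 cells), 2 SE-corners (essential conditions):

[(3, 4, 1), (4, 3, 1)]


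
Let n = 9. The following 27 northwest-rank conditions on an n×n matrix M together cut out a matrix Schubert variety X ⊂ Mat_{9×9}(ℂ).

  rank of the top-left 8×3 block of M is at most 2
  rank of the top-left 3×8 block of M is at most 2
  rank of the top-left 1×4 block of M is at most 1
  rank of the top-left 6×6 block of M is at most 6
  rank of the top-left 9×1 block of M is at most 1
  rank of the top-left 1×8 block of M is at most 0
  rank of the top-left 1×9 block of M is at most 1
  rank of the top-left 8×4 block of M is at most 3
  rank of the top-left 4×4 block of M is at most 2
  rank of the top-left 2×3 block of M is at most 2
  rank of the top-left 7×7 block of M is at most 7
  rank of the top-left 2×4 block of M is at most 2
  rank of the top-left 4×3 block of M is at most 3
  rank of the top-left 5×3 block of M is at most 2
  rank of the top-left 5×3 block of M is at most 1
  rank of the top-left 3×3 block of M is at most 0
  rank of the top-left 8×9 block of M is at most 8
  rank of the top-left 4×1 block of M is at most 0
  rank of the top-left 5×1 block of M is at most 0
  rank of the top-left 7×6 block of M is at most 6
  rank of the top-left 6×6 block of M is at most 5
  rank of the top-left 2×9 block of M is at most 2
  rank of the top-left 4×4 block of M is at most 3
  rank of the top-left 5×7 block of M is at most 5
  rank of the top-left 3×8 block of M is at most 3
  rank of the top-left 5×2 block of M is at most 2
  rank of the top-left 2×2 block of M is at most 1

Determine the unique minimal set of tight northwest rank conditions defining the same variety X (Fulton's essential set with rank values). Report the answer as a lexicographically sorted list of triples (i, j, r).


Computing R[i][j] = min implied NW-rank bound (n=9, 27 conditions):

  row 1: 0  0  0  0  0  0  0  0  1
  row 2: 0  0  0  1  1  1  1  1  2
  row 3: 0  0  0  1  2  2  2  2  3
  row 4: 0  1  1  2  3  3  3  3  4
  row 5: 0  1  1  2  3  4  4  4  5
  row 6: 1  2  2  3  4  5  5  5  6
  row 7: 1  2  2  3  4  5  6  6  7
  row 8: 1  2  2  3  4  5  6  7  8
  row 9: 1  2  3  4  5  6  7  8  9

hence w(1..9) = (9, 4, 5, 2, 6, 1, 7, 8, 3).

ℓ(w)=19; the 5 essential cells (i,j,r):

[(1, 8, 0), (3, 3, 0), (5, 1, 0), (5, 3, 1), (8, 3, 2)]


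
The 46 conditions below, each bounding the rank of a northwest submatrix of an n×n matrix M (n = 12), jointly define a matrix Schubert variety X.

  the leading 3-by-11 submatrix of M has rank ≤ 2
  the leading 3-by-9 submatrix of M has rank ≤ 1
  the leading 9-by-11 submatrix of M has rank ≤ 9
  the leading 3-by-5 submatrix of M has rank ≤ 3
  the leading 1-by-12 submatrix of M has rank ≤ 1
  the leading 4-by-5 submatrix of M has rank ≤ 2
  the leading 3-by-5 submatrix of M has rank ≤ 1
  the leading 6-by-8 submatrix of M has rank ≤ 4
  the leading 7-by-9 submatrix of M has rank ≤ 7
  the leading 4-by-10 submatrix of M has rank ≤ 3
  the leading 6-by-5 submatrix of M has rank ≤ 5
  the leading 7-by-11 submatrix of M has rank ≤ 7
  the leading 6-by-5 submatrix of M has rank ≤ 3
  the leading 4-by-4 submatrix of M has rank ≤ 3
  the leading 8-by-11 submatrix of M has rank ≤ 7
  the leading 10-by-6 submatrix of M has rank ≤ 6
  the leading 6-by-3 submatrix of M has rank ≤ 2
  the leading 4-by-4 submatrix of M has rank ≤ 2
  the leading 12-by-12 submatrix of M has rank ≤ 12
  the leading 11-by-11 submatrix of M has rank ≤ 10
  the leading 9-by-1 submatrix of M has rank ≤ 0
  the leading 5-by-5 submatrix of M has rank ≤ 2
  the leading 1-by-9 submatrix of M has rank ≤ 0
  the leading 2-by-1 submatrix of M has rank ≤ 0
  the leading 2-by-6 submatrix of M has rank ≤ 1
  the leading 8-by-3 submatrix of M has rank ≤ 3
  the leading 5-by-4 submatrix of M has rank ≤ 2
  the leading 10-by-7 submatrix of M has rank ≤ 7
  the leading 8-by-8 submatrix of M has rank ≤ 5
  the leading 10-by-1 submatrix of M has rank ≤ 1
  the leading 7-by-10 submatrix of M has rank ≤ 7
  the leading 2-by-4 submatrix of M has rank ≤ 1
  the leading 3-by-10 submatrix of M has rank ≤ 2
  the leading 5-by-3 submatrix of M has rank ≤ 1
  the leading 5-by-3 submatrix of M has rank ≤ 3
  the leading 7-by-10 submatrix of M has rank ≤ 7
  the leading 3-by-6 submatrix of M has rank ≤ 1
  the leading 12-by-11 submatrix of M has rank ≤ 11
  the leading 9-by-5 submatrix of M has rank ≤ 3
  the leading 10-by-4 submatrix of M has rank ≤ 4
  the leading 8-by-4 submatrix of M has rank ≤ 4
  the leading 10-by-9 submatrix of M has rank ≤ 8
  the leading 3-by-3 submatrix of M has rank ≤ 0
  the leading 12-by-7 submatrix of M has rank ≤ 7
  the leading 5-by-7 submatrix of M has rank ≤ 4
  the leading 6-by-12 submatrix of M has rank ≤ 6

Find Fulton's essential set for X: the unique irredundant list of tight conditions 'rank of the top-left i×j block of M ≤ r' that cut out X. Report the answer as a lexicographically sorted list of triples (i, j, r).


Rank table r_w(12×12) implied by the 46 constraints:

  row 1: 0, 0, 0, 0, 0, 0, 0, 0, 0, 1, 1, 1
  row 2: 0, 0, 0, 1, 1, 1, 1, 1, 1, 2, 2, 2
  row 3: 0, 0, 0, 1, 1, 1, 1, 1, 1, 2, 2, 3
  row 4: 0, 1, 1, 2, 2, 2, 2, 2, 2, 3, 3, 4
  row 5: 0, 1, 1, 2, 2, 3, 3, 3, 3, 4, 4, 5
  row 6: 0, 1, 2, 3, 3, 4, 4, 4, 4, 5, 5, 6
  row 7: 0, 1, 2, 3, 3, 4, 5, 5, 5, 6, 6, 7
  row 8: 0, 1, 2, 3, 3, 4, 5, 5, 6, 7, 7, 8
  row 9: 0, 1, 2, 3, 3, 4, 5, 6, 7, 8, 8, 9
  row 10: 1, 2, 3, 4, 4, 5, 6, 7, 8, 9, 9, 10
  row 11: 1, 2, 3, 4, 5, 6, 7, 8, 9, 10, 10, 11
  row 12: 1, 2, 3, 4, 5, 6, 7, 8, 9, 10, 11, 12

the unique w with this rank table is (10, 4, 12, 2, 6, 3, 7, 9, 8, 1, 5, 11).

Rothe diagram D(w) (33 cells), 9 SE-corners (essential conditions):

[(1, 9, 0), (3, 3, 0), (3, 9, 1), (3, 11, 2), (5, 3, 1), (5, 5, 2), (8, 8, 5), (9, 1, 0), (9, 5, 3)]


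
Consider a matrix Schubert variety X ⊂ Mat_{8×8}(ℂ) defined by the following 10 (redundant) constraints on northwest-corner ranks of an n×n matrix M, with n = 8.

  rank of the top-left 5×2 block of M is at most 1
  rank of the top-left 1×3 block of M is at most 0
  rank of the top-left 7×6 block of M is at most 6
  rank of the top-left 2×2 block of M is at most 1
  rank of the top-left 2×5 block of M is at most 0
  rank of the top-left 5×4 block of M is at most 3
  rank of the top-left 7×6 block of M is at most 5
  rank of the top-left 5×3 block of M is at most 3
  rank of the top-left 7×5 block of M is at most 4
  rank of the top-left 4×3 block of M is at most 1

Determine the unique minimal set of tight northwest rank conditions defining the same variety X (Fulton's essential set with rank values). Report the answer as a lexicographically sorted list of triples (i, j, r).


Reconstructing r_w from the 10 given conditions:

  row 1: 0  0  0  0  0  1  1  1
  row 2: 0  0  0  0  0  1  2  2
  row 3: 1  1  1  1  1  2  3  3
  row 4: 1  1  1  2  2  3  4  4
  row 5: 1  1  2  3  3  4  5  5
  row 6: 1  2  3  4  4  5  6  6
  row 7: 1  2  3  4  4  5  6  7
  row 8: 1  2  3  4  5  6  7  8

hence w(1..8) = (6, 7, 1, 4, 3, 2, 8, 5).

Fulton essential set (4 of the 14 Rothe cells):

[(2, 5, 0), (4, 3, 1), (5, 2, 1), (7, 5, 4)]


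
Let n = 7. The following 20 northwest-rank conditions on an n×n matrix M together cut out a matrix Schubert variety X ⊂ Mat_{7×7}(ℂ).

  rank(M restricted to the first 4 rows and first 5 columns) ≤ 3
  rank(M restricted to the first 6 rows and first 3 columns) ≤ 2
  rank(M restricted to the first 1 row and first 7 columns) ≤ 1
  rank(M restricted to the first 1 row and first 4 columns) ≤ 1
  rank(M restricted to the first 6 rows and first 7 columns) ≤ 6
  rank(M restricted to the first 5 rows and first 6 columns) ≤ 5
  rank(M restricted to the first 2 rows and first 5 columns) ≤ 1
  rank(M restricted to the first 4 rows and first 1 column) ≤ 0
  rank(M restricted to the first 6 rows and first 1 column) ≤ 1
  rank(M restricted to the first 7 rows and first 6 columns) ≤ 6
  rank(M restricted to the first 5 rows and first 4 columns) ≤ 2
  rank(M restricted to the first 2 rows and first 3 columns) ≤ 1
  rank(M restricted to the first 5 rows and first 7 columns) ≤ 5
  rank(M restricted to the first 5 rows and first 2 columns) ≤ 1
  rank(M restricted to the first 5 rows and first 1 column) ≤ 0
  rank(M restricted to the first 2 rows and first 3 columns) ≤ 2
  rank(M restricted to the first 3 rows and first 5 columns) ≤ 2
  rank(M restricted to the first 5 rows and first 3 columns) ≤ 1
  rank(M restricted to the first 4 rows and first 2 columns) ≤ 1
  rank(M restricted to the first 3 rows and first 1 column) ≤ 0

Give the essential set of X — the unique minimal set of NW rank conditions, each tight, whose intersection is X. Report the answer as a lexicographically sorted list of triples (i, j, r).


Recovering R(i,j) via the rank-extension bound from the 20 conditions:

  R[1]: 0 | 1 | 1 | 1 | 1 | 1 | 1
  R[2]: 0 | 1 | 1 | 1 | 1 | 2 | 2
  R[3]: 0 | 1 | 1 | 2 | 2 | 3 | 3
  R[4]: 0 | 1 | 1 | 2 | 3 | 4 | 4
  R[5]: 0 | 1 | 1 | 2 | 3 | 4 | 5
  R[6]: 1 | 2 | 2 | 3 | 4 | 5 | 6
  R[7]: 1 | 2 | 3 | 4 | 5 | 6 | 7

second differences of R give the permutation w = (2, 6, 4, 5, 7, 1, 3).

3 SE-corners of the 11-cell Rothe diagram give Ess(w):

[(2, 5, 1), (5, 1, 0), (5, 3, 1)]


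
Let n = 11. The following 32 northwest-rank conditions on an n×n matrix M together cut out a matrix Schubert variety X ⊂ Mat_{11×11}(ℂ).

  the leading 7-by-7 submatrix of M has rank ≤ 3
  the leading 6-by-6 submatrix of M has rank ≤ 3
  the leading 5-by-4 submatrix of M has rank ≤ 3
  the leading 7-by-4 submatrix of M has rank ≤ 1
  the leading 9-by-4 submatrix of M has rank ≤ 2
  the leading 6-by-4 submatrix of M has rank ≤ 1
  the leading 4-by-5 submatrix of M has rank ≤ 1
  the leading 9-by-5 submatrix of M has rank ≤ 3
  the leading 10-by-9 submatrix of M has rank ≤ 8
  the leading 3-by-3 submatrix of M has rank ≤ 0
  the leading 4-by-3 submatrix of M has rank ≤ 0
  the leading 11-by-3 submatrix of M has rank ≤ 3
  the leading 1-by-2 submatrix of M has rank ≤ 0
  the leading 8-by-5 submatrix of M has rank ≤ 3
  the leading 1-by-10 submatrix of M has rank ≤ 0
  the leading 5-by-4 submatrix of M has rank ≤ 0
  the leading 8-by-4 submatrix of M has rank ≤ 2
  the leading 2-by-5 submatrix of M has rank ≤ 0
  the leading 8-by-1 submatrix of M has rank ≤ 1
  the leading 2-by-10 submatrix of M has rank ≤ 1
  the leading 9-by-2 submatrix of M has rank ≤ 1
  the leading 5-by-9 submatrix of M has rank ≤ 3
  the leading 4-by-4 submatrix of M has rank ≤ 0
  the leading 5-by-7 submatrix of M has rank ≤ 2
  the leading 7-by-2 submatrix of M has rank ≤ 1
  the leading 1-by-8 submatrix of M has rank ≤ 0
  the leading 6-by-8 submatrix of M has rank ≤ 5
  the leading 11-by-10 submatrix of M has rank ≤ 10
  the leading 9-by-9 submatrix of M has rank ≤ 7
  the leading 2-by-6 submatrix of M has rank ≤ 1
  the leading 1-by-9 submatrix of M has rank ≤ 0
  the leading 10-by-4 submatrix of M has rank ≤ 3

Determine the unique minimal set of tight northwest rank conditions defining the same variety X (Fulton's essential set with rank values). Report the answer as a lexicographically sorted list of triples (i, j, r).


Recovering R(i,j) via the rank-extension bound from the 32 conditions:

  R[1]: 0 0 0 0 0 0 0 0 0 0 1
  R[2]: 0 0 0 0 0 1 1 1 1 1 2
  R[3]: 0 0 0 0 1 2 2 2 2 2 3
  R[4]: 0 0 0 0 1 2 2 3 3 3 4
  R[5]: 0 0 0 0 1 2 2 3 3 4 5
  R[6]: 1 1 1 1 2 3 3 4 4 5 6
  R[7]: 1 1 1 1 2 3 3 4 5 6 7
  R[8]: 1 1 2 2 3 4 4 5 6 7 8
  R[9]: 1 1 2 2 3 4 5 6 7 8 9
  R[10]: 1 2 3 3 4 5 6 7 8 9 10
  R[11]: 1 2 3 4 5 6 7 8 9 10 11

giving w = (11, 6, 5, 8, 10, 1, 9, 3, 7, 2, 4) via Δ²R.

D(w) has 37 cells with 9 SE-corners; essential set:

[(1, 10, 0), (2, 5, 0), (5, 4, 0), (5, 7, 2), (5, 9, 3), (7, 4, 1), (7, 7, 3), (9, 2, 1), (9, 4, 2)]


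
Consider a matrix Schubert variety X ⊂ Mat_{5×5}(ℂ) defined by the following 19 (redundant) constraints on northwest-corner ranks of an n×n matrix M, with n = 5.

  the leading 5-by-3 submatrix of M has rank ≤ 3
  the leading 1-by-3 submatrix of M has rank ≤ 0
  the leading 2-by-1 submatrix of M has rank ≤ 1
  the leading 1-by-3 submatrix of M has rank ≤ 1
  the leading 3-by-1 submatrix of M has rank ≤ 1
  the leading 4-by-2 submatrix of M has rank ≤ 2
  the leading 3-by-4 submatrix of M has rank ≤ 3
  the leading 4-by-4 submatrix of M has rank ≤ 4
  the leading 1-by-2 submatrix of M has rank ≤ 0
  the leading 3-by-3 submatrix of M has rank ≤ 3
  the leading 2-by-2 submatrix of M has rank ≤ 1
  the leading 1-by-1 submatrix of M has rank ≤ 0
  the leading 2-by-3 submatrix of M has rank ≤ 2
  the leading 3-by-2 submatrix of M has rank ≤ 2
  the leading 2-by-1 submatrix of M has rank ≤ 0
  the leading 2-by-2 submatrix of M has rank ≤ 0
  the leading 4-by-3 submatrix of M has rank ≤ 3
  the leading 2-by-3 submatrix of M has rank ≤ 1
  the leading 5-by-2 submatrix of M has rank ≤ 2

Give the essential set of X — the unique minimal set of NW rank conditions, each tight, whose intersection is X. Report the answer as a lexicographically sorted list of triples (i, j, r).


Recovering R(i,j) via the rank-extension bound from the 19 conditions:

  R[1]: 0, 0, 0, 1, 1
  R[2]: 0, 0, 1, 2, 2
  R[3]: 1, 1, 2, 3, 3
  R[4]: 1, 2, 3, 4, 4
  R[5]: 1, 2, 3, 4, 5

giving w = (4, 3, 1, 2, 5) via Δ²R.

Rothe diagram D(w) (5 cells), 2 SE-corners (essential conditions):

[(1, 3, 0), (2, 2, 0)]


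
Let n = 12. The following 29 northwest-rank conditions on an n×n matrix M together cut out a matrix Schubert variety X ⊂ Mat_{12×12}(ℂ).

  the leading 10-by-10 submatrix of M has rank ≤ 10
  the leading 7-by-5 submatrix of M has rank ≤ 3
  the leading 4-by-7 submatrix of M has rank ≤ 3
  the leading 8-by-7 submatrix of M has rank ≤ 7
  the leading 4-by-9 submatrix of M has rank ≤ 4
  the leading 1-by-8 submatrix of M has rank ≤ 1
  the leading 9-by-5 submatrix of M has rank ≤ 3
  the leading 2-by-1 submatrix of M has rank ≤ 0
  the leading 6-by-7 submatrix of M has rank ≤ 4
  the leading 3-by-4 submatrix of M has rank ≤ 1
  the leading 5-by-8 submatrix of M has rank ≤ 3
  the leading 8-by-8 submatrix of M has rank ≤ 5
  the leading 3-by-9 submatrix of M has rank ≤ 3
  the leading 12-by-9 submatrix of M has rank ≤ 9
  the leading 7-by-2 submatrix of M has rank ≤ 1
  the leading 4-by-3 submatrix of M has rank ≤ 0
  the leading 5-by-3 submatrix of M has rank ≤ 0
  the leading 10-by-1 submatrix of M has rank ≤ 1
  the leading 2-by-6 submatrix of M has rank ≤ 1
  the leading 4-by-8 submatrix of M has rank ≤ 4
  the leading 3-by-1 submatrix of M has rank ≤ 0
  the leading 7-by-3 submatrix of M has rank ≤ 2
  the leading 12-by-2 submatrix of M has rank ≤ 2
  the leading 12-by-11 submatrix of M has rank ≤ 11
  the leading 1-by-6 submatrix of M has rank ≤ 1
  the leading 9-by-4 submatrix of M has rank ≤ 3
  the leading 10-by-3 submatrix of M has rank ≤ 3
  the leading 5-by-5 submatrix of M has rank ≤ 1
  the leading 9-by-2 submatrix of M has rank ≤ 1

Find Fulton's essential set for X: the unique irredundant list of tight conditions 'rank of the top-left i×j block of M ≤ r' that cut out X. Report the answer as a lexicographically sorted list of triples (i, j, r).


Propagating the 29 rank bounds to every northwest block:

  R[1]: 0, 0, 0, 1, 1, 1, 1, 1, 1, 1, 1, 1
  R[2]: 0, 0, 0, 1, 1, 1, 2, 2, 2, 2, 2, 2
  R[3]: 0, 0, 0, 1, 1, 2, 3, 3, 3, 3, 3, 3
  R[4]: 0, 0, 0, 1, 1, 2, 3, 3, 4, 4, 4, 4
  R[5]: 0, 0, 0, 1, 1, 2, 3, 3, 4, 5, 5, 5
  R[6]: 1, 1, 1, 2, 2, 3, 4, 4, 5, 6, 6, 6
  R[7]: 1, 1, 2, 3, 3, 4, 5, 5, 6, 7, 7, 7
  R[8]: 1, 1, 2, 3, 3, 4, 5, 5, 6, 7, 8, 8
  R[9]: 1, 1, 2, 3, 3, 4, 5, 6, 7, 8, 9, 9
  R[10]: 1, 2, 3, 4, 4, 5, 6, 7, 8, 9, 10, 10
  R[11]: 1, 2, 3, 4, 5, 6, 7, 8, 9, 10, 11, 11
  R[12]: 1, 2, 3, 4, 5, 6, 7, 8, 9, 10, 11, 12

giving w = (4, 7, 6, 9, 10, 1, 3, 11, 8, 2, 5, 12) via Δ²R.

Fulton essential set (7 of the 28 Rothe cells):

[(2, 6, 1), (5, 3, 0), (5, 5, 1), (5, 8, 3), (8, 8, 5), (9, 2, 1), (9, 5, 3)]


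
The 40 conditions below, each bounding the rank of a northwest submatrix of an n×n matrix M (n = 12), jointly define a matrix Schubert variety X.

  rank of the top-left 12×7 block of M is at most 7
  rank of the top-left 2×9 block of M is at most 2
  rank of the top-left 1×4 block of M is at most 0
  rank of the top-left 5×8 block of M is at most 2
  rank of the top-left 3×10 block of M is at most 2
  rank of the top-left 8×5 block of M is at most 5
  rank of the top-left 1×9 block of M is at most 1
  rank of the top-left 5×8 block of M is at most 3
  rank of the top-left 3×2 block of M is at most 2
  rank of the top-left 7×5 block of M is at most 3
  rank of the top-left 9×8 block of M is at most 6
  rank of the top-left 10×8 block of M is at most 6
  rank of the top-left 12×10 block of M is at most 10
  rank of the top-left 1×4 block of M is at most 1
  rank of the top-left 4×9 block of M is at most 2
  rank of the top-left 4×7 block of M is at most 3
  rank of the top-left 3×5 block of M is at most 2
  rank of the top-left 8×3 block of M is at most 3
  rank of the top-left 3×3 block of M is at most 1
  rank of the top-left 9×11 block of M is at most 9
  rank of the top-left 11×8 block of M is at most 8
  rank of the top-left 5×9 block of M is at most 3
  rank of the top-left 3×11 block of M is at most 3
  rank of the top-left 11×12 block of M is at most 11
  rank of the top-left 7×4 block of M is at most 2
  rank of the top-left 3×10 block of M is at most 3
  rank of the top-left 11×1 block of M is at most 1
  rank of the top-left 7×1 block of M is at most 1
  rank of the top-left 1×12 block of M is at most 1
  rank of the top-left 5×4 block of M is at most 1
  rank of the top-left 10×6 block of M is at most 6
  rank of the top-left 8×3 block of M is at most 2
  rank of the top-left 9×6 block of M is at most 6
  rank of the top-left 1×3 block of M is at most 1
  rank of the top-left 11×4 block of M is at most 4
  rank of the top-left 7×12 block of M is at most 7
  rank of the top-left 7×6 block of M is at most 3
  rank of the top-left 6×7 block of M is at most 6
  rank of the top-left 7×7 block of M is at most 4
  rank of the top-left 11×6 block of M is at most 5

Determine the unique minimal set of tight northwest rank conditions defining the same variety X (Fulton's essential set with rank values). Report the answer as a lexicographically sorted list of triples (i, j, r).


Rank table r_w(12×12) implied by the 40 constraints:

  i=1: 0 0 0 0 1 1 1 1 1 1 1 1
  i=2: 1 1 1 1 2 2 2 2 2 2 2 2
  i=3: 1 1 1 1 2 2 2 2 2 2 3 3
  i=4: 1 1 1 1 2 2 2 2 2 3 4 4
  i=5: 1 1 1 1 2 2 2 2 3 4 5 5
  i=6: 1 2 2 2 3 3 3 3 4 5 6 6
  i=7: 1 2 2 2 3 3 4 4 5 6 7 7
  i=8: 1 2 2 3 4 4 5 5 6 7 8 8
  i=9: 1 2 3 4 5 5 6 6 7 8 9 9
  i=10: 1 2 3 4 5 5 6 6 7 8 9 10
  i=11: 1 2 3 4 5 5 6 7 8 9 10 11
  i=12: 1 2 3 4 5 6 7 8 9 10 11 12

so w = (5, 1, 11, 10, 9, 2, 7, 4, 3, 12, 8, 6).

Rothe diagram D(w) (32 cells), 10 SE-corners (essential conditions):

[(1, 4, 0), (3, 10, 2), (4, 9, 2), (5, 4, 1), (5, 8, 2), (7, 4, 2), (7, 6, 3), (8, 3, 2), (10, 8, 6), (11, 6, 5)]


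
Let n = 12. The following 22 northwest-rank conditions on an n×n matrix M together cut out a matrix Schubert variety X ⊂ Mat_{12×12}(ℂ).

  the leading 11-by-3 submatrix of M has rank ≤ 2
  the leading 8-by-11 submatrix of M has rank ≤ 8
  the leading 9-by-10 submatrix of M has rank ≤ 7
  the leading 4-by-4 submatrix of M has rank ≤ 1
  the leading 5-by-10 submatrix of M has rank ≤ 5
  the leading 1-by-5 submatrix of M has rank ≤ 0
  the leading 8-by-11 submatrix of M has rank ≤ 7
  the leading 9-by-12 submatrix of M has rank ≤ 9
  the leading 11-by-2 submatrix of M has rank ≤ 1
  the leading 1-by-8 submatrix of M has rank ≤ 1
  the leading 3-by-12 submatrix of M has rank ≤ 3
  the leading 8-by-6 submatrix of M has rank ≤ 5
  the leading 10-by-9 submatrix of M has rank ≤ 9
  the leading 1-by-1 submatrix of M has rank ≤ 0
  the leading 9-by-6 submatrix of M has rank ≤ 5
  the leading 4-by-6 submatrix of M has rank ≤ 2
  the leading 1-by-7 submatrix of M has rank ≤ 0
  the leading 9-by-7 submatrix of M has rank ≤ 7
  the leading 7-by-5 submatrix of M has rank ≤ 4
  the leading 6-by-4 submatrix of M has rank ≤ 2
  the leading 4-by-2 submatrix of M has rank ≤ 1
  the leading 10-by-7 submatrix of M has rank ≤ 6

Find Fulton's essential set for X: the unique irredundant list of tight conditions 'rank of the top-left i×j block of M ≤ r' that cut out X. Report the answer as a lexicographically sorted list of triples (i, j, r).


Rank table r_w(12×12) implied by the 22 constraints:

  row 1: 0  0  0  0  0  0  0  1  1  1  1  1
  row 2: 1  1  1  1  1  1  1  2  2  2  2  2
  row 3: 1  1  1  1  2  2  2  3  3  3  3  3
  row 4: 1  1  1  1  2  2  3  4  4  4  4  4
  row 5: 1  1  2  2  3  3  4  5  5  5  5  5
  row 6: 1  1  2  2  3  4  5  6  6  6  6  6
  row 7: 1  1  2  3  4  5  6  7  7  7  7  7
  row 8: 1  1  2  3  4  5  6  7  7  7  7  8
  row 9: 1  1  2  3  4  5  6  7  7  7  8  9
  row 10: 1  1  2  3  4  5  6  7  8  8  9  10
  row 11: 1  1  2  3  4  5  6  7  8  9  10  11
  row 12: 1  2  3  4  5  6  7  8  9  10  11  12

giving w = (8, 1, 5, 7, 3, 6, 4, 12, 11, 9, 10, 2) via Δ²R.

Rothe diagram D(w) (27 cells), 7 SE-corners (essential conditions):

[(1, 7, 0), (4, 4, 1), (4, 6, 2), (6, 4, 2), (8, 11, 7), (9, 10, 7), (11, 2, 1)]


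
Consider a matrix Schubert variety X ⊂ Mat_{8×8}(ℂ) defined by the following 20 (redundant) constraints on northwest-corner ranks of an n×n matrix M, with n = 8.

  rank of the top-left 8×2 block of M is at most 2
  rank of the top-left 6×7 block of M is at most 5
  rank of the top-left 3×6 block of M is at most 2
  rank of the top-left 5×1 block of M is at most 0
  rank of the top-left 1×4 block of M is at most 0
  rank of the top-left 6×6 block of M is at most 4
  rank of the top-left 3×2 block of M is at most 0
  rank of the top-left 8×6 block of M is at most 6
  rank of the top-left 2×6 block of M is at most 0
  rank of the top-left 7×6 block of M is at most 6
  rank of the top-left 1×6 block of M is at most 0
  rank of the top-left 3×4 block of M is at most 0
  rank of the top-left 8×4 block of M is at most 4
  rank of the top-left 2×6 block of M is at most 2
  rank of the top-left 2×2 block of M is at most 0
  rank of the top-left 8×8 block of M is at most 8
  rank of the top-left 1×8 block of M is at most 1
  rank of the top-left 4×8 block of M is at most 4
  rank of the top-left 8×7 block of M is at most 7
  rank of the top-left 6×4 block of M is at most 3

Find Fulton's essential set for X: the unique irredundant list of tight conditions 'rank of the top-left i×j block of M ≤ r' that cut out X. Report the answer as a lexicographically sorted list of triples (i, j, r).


Reconstructing r_w from the 20 given conditions:

  row 1: 0  0  0  0  0  0  1  1
  row 2: 0  0  0  0  0  0  1  2
  row 3: 0  0  0  0  1  1  2  3
  row 4: 0  1  1  1  2  2  3  4
  row 5: 0  1  2  2  3  3  4  5
  row 6: 1  2  3  3  4  4  5  6
  row 7: 1  2  3  4  5  5  6  7
  row 8: 1  2  3  4  5  6  7  8

second differences of R give the permutation w = (7, 8, 5, 2, 3, 1, 4, 6).

ℓ(w)=18; the 3 essential cells (i,j,r):

[(2, 6, 0), (3, 4, 0), (5, 1, 0)]


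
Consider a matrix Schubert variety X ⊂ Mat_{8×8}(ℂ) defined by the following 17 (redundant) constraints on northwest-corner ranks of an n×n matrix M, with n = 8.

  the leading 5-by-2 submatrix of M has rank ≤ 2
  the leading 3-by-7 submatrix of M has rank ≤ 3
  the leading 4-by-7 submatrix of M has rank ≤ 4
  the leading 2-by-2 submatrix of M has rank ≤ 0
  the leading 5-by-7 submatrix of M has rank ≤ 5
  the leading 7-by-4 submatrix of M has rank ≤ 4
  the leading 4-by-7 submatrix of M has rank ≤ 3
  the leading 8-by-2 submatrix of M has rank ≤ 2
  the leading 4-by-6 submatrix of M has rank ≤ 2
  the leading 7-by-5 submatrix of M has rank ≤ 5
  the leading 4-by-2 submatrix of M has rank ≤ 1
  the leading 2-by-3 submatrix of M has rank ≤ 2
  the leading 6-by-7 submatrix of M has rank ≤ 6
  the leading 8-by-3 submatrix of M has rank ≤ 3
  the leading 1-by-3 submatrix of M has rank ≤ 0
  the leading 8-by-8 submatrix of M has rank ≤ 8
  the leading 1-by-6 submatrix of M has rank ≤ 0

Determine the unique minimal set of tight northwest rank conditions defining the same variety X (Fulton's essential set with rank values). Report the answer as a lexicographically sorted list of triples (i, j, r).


Recovering R(i,j) via the rank-extension bound from the 17 conditions:

  0 0 0 0 0 0 1 1
  0 0 1 1 1 1 2 2
  1 1 2 2 2 2 3 3
  1 1 2 2 2 2 3 4
  1 2 3 3 3 3 4 5
  1 2 3 4 4 4 5 6
  1 2 3 4 5 5 6 7
  1 2 3 4 5 6 7 8

the unique w with this rank table is (7, 3, 1, 8, 2, 4, 5, 6).

Rothe diagram D(w) (12 cells), 4 SE-corners (essential conditions):

[(1, 6, 0), (2, 2, 0), (4, 2, 1), (4, 6, 2)]


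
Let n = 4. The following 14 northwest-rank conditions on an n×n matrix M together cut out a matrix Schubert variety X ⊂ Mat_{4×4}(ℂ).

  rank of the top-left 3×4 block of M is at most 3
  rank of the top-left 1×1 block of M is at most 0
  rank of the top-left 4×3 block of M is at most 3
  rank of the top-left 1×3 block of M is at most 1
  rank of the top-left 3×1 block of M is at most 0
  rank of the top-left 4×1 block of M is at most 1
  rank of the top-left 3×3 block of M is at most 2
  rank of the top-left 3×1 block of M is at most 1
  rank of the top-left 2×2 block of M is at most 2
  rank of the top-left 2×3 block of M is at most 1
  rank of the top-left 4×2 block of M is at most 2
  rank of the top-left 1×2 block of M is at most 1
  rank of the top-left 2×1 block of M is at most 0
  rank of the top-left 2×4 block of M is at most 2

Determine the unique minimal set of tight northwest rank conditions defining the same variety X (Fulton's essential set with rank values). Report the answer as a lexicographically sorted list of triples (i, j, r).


Propagating the 14 rank bounds to every northwest block:

  i=1: 0, 1, 1, 1
  i=2: 0, 1, 1, 2
  i=3: 0, 1, 2, 3
  i=4: 1, 2, 3, 4

reading off 1-entries of Δ²R: w = (2, 4, 3, 1).

Fulton essential set (2 of the 4 Rothe cells):

[(2, 3, 1), (3, 1, 0)]


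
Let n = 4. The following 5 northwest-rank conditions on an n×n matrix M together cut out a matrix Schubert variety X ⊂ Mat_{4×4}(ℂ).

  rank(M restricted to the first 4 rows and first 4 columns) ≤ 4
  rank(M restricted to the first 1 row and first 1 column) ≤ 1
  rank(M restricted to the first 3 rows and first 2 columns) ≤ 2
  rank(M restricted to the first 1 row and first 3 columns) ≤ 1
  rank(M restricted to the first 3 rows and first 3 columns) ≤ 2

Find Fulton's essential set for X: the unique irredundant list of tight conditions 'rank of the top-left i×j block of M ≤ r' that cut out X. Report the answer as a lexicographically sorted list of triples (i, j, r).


Propagating the 5 rank bounds to every northwest block:

  i=1: 1 1 1 1
  i=2: 1 2 2 2
  i=3: 1 2 2 3
  i=4: 1 2 3 4

the unique w with this rank table is (1, 2, 4, 3).

|D(w)|=1, |Ess(w)|=1:

[(3, 3, 2)]


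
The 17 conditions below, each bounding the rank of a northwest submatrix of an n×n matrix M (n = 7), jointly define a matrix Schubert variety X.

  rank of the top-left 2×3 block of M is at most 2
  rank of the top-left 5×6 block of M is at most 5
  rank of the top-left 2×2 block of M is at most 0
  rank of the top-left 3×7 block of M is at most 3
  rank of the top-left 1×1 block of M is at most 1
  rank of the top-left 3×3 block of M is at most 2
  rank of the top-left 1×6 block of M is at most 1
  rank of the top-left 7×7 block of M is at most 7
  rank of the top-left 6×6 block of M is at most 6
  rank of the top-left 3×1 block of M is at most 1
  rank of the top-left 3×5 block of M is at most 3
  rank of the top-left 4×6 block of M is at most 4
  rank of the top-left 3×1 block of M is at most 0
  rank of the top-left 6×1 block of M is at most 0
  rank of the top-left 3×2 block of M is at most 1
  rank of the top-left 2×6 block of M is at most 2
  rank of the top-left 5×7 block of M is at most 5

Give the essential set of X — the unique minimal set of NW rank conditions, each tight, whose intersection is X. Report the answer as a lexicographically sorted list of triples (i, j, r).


Computing R[i][j] = min implied NW-rank bound (n=7, 17 conditions):

  0  0  1  1  1  1  1
  0  0  1  2  2  2  2
  0  1  2  3  3  3  3
  0  1  2  3  4  4  4
  0  1  2  3  4  5  5
  0  1  2  3  4  5  6
  1  2  3  4  5  6  7

giving w = (3, 4, 2, 5, 6, 7, 1) via Δ²R.

2 SE-corners of the 8-cell Rothe diagram give Ess(w):

[(2, 2, 0), (6, 1, 0)]


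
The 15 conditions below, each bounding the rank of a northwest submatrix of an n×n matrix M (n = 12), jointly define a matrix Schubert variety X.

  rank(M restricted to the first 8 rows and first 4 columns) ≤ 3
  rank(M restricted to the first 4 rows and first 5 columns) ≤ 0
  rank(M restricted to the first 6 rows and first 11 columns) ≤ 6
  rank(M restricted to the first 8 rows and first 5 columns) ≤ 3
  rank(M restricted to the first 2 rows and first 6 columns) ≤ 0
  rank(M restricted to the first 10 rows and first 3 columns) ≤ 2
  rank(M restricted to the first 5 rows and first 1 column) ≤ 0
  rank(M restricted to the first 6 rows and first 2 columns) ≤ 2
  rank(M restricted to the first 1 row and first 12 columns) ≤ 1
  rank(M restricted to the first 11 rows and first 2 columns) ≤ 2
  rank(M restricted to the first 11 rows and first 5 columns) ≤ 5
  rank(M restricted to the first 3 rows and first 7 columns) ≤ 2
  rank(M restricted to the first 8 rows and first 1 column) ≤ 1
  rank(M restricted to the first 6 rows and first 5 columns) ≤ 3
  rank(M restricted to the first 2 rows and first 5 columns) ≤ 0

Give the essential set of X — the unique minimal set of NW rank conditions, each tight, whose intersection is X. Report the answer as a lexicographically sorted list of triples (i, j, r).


Reconstructing r_w from the 15 given conditions:

  i=1: 0 | 0 | 0 | 0 | 0 | 0 | 1 | 1 | 1 | 1 | 1 | 1
  i=2: 0 | 0 | 0 | 0 | 0 | 0 | 1 | 2 | 2 | 2 | 2 | 2
  i=3: 0 | 0 | 0 | 0 | 0 | 1 | 2 | 3 | 3 | 3 | 3 | 3
  i=4: 0 | 0 | 0 | 0 | 0 | 1 | 2 | 3 | 4 | 4 | 4 | 4
  i=5: 0 | 1 | 1 | 1 | 1 | 2 | 3 | 4 | 5 | 5 | 5 | 5
  i=6: 1 | 2 | 2 | 2 | 2 | 3 | 4 | 5 | 6 | 6 | 6 | 6
  i=7: 1 | 2 | 2 | 3 | 3 | 4 | 5 | 6 | 7 | 7 | 7 | 7
  i=8: 1 | 2 | 2 | 3 | 3 | 4 | 5 | 6 | 7 | 8 | 8 | 8
  i=9: 1 | 2 | 2 | 3 | 4 | 5 | 6 | 7 | 8 | 9 | 9 | 9
  i=10: 1 | 2 | 2 | 3 | 4 | 5 | 6 | 7 | 8 | 9 | 10 | 10
  i=11: 1 | 2 | 3 | 4 | 5 | 6 | 7 | 8 | 9 | 10 | 11 | 11
  i=12: 1 | 2 | 3 | 4 | 5 | 6 | 7 | 8 | 9 | 10 | 11 | 12

so w = (7, 8, 6, 9, 2, 1, 4, 10, 5, 11, 3, 12).

Rothe diagram D(w) (28 cells), 5 SE-corners (essential conditions):

[(2, 6, 0), (4, 5, 0), (5, 1, 0), (8, 5, 3), (10, 3, 2)]


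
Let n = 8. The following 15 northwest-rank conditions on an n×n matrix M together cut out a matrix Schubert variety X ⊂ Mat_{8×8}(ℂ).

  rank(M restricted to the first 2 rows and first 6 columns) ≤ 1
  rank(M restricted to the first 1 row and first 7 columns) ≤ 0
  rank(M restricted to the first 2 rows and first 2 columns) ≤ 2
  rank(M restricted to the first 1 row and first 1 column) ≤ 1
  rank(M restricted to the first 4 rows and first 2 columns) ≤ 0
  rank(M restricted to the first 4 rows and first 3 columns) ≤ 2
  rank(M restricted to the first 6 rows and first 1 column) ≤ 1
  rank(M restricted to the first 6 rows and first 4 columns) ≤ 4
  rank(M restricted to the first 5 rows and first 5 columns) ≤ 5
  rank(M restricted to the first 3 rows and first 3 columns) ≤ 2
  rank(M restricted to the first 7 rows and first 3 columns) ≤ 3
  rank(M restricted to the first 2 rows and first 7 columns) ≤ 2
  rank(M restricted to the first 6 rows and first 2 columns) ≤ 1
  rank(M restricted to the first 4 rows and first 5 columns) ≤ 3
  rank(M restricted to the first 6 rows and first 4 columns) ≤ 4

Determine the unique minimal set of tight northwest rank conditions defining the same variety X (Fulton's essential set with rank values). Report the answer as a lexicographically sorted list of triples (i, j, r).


Recovering R(i,j) via the rank-extension bound from the 15 conditions:

  i=1: 0, 0, 0, 0, 0, 0, 0, 1
  i=2: 0, 0, 1, 1, 1, 1, 1, 2
  i=3: 0, 0, 1, 2, 2, 2, 2, 3
  i=4: 0, 0, 1, 2, 3, 3, 3, 4
  i=5: 1, 1, 2, 3, 4, 4, 4, 5
  i=6: 1, 1, 2, 3, 4, 5, 5, 6
  i=7: 1, 2, 3, 4, 5, 6, 6, 7
  i=8: 1, 2, 3, 4, 5, 6, 7, 8

so w = (8, 3, 4, 5, 1, 6, 2, 7).

D(w) has 14 cells with 3 SE-corners; essential set:

[(1, 7, 0), (4, 2, 0), (6, 2, 1)]
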